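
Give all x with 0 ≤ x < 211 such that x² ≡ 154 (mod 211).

24, 187

Since 211 ≡ 3 (mod 4), a square root of 154 is 154^((211+1)/4) = 154^53 mod 211.
Repeated squaring: 154^2≡84, 154^4≡93, 154^8≡209, 154^16≡4, 154^32≡16 (mod 211).
154^53 = 154^(32+16+4+1) ≡ 24 (mod 211).
Check: 24² = 576 ≡ 154 (mod 211). The two roots are 24 and 187.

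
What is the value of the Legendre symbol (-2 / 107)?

1

First reduce: -2 ≡ 105 (mod 107).
Reciprocity: 105 ≡ 1 and 107 ≡ 3 (mod 4), so (105/107) = +(107/105).
Reduce top mod 105: now compute (2/105).
Pull out 2: since 105 ≡ 1 (mod 8), (2/105) = +1.
Reached (1/105) = 1. Collecting the sign flips along the way, the symbol is +1.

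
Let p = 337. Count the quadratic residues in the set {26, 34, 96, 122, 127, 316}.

(26/337) = +1 → QR.
(34/337) = -1 → non-residue.
(96/337) = +1 → QR.
(122/337) = -1 → non-residue.
(127/337) = -1 → non-residue.
(316/337) = +1 → QR.
Total quadratic residues among the 6: 3.

3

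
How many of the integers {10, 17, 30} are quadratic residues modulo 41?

1

(10/41) = +1 → QR.
(17/41) = -1 → non-residue.
(30/41) = -1 → non-residue.
Total quadratic residues among the 3: 1.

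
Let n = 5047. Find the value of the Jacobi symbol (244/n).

1

Pull out 2^2: since 5047 ≡ 7 (mod 8), (2/5047) = +1, so (2/5047)^2 = +1.
Reciprocity: 61 ≡ 1 and 5047 ≡ 3 (mod 4), so (61/5047) = +(5047/61).
Reduce top mod 61: now compute (45/61).
Reciprocity: 45 ≡ 1 and 61 ≡ 1 (mod 4), so (45/61) = +(61/45).
Reduce top mod 45: now compute (16/45).
Pull out 2^4: since 45 ≡ 5 (mod 8), (2/45) = -1, so (2/45)^4 = +1.
Reached (1/45) = 1. Collecting the sign flips along the way, the symbol is +1.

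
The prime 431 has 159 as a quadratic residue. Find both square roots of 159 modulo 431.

Since 431 ≡ 3 (mod 4), a square root of 159 is 159^((431+1)/4) = 159^108 mod 431.
Repeated squaring: 159^2≡283, 159^4≡354, 159^8≡326, 159^16≡250, 159^32≡5, 159^64≡25 (mod 431).
159^108 = 159^(64+32+8+4) ≡ 361 (mod 431).
Check: 361² = 130321 ≡ 159 (mod 431). The two roots are 70 and 361.

70, 361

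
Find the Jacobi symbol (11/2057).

Reciprocity: 11 ≡ 3 and 2057 ≡ 1 (mod 4), so (11/2057) = +(2057/11).
Reduce top mod 11: now compute (0/11).
Top reduces to 0: gcd > 1, so the symbol is 0.

0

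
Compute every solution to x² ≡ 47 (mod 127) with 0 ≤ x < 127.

Since 127 ≡ 3 (mod 4), a square root of 47 is 47^((127+1)/4) = 47^32 mod 127.
Repeated squaring: 47^2≡50, 47^4≡87, 47^8≡76, 47^16≡61, 47^32≡38 (mod 127).
47^32 = 47^(32) ≡ 38 (mod 127).
Check: 38² = 1444 ≡ 47 (mod 127). The two roots are 38 and 89.

38, 89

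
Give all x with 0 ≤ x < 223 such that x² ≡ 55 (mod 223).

Since 223 ≡ 3 (mod 4), a square root of 55 is 55^((223+1)/4) = 55^56 mod 223.
Repeated squaring: 55^2≡126, 55^4≡43, 55^8≡65, 55^16≡211, 55^32≡144 (mod 223).
55^56 = 55^(32+16+8) ≡ 72 (mod 223).
Check: 72² = 5184 ≡ 55 (mod 223). The two roots are 72 and 151.

72, 151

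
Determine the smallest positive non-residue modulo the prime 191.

7

(2/191) = +1, so 2 is a residue.
(3/191) = +1, so 3 is a residue.
(4/191) = +1, so 4 is a residue.
(5/191) = +1, so 5 is a residue.
(6/191) = +1, so 6 is a residue.
(7/191) = −1, so 7 is the smallest positive non-residue mod 191.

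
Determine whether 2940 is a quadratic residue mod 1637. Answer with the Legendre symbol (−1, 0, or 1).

1

First reduce: 2940 ≡ 1303 (mod 1637).
Reciprocity: 1303 ≡ 3 and 1637 ≡ 1 (mod 4), so (1303/1637) = +(1637/1303).
Reduce top mod 1303: now compute (334/1303).
Pull out 2: since 1303 ≡ 7 (mod 8), (2/1303) = +1.
Reciprocity: 167 ≡ 3 and 1303 ≡ 3 (mod 4), so (167/1303) = −(1303/167).
Reduce top mod 167: now compute (134/167).
Pull out 2: since 167 ≡ 7 (mod 8), (2/167) = +1.
Reciprocity: 67 ≡ 3 and 167 ≡ 3 (mod 4), so (67/167) = −(167/67).
Reduce top mod 67: now compute (33/67).
Reciprocity: 33 ≡ 1 and 67 ≡ 3 (mod 4), so (33/67) = +(67/33).
Reduce top mod 33: now compute (1/33).
Reached (1/33) = 1. Collecting the sign flips along the way, the symbol is +1.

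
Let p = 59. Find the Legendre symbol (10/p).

Pull out 2: since 59 ≡ 3 (mod 8), (2/59) = -1.
Reciprocity: 5 ≡ 1 and 59 ≡ 3 (mod 4), so (5/59) = +(59/5).
Reduce top mod 5: now compute (4/5).
Pull out 2^2: since 5 ≡ 5 (mod 8), (2/5) = -1, so (2/5)^2 = +1.
Reached (1/5) = 1. Collecting the sign flips along the way, the symbol is -1.

-1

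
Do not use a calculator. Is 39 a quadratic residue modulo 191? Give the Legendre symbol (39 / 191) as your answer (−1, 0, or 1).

Euler's criterion: (39/191) ≡ 39^95 (mod 191).
39^2 ≡ 184 (mod 191)
39^4 ≡ 49 (mod 191)
39^8 ≡ 109 (mod 191)
39^16 ≡ 39 (mod 191)
39^32 ≡ 184 (mod 191)
39^64 ≡ 49 (mod 191)
39^95 = 39^(64+16+8+4+2+1) ≡ 1 (mod 191).
Result is 1, so (39/191) = 1.

1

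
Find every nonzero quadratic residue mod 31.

Square k = 1,…,15 (k and 31−k give the same square):
1²=1, 2²=4, 3²=9, 4²=16, 5²=25, 6²≡5, 7²≡18, 8²≡2, 9²≡19, 10²≡7, 11²≡28, 12²≡20, 13²≡14, 14²≡10, 15²≡8 (mod 31).
So the quadratic residues mod 31 are {1, 2, 4, 5, 7, 8, 9, 10, 14, 16, 18, 19, 20, 25, 28}.

1 2 4 5 7 8 9 10 14 16 18 19 20 25 28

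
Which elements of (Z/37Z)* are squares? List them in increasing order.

Square k = 1,…,18 (k and 37−k give the same square):
1²=1, 2²=4, 3²=9, 4²=16, 5²=25, 6²=36, 7²≡12, 8²≡27, 9²≡7, 10²≡26, 11²≡10, 12²≡33, 13²≡21, 14²≡11, 15²≡3, 16²≡34, 17²≡30, 18²≡28 (mod 37).
So the quadratic residues mod 37 are {1, 3, 4, 7, 9, 10, 11, 12, 16, 21, 25, 26, 27, 28, 30, 33, 34, 36}.

1 3 4 7 9 10 11 12 16 21 25 26 27 28 30 33 34 36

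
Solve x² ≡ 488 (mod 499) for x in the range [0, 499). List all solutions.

Since 499 ≡ 3 (mod 4), a square root of 488 is 488^((499+1)/4) = 488^125 mod 499.
Repeated squaring: 488^2≡121, 488^4≡170, 488^8≡457, 488^16≡267, 488^32≡431, 488^64≡133 (mod 499).
488^125 = 488^(64+32+16+8+4+1) ≡ 326 (mod 499).
Check: 326² = 106276 ≡ 488 (mod 499). The two roots are 173 and 326.

173, 326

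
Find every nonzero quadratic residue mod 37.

1,3,4,7,9,10,11,12,16,21,25,26,27,28,30,33,34,36

Square k = 1,…,18 (k and 37−k give the same square):
1²=1, 2²=4, 3²=9, 4²=16, 5²=25, 6²=36, 7²≡12, 8²≡27, 9²≡7, 10²≡26, 11²≡10, 12²≡33, 13²≡21, 14²≡11, 15²≡3, 16²≡34, 17²≡30, 18²≡28 (mod 37).
So the quadratic residues mod 37 are {1, 3, 4, 7, 9, 10, 11, 12, 16, 21, 25, 26, 27, 28, 30, 33, 34, 36}.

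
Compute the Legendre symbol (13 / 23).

1

Euler's criterion: (13/23) ≡ 13^11 (mod 23).
13^2 ≡ 8 (mod 23)
13^4 ≡ 18 (mod 23)
13^8 ≡ 2 (mod 23)
13^11 = 13^(8+2+1) ≡ 1 (mod 23).
Result is 1, so (13/23) = 1.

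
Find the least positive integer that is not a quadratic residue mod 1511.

11

(2/1511) = +1, so 2 is a residue.
(3/1511) = +1, so 3 is a residue.
(4/1511) = +1, so 4 is a residue.
(5/1511) = +1, so 5 is a residue.
(6/1511) = +1, so 6 is a residue.
(7/1511) = +1, so 7 is a residue.
(8/1511) = +1, so 8 is a residue.
(9/1511) = +1, so 9 is a residue.
(10/1511) = +1, so 10 is a residue.
(11/1511) = −1, so 11 is the smallest positive non-residue mod 1511.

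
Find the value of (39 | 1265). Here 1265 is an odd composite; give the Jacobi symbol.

Reciprocity: 39 ≡ 3 and 1265 ≡ 1 (mod 4), so (39/1265) = +(1265/39).
Reduce top mod 39: now compute (17/39).
Reciprocity: 17 ≡ 1 and 39 ≡ 3 (mod 4), so (17/39) = +(39/17).
Reduce top mod 17: now compute (5/17).
Reciprocity: 5 ≡ 1 and 17 ≡ 1 (mod 4), so (5/17) = +(17/5).
Reduce top mod 5: now compute (2/5).
Pull out 2: since 5 ≡ 5 (mod 8), (2/5) = -1.
Reached (1/5) = 1. Collecting the sign flips along the way, the symbol is -1.

-1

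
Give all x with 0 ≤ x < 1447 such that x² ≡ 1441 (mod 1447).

Since 1447 ≡ 3 (mod 4), a square root of 1441 is 1441^((1447+1)/4) = 1441^362 mod 1447.
Repeated squaring: 1441^2≡36, 1441^4≡1296, 1441^8≡1096, 1441^16≡206, 1441^32≡473, 1441^64≡891, 1441^128≡925, 1441^256≡448 (mod 1447).
1441^362 = 1441^(256+64+32+8+2) ≡ 325 (mod 1447).
Check: 325² = 105625 ≡ 1441 (mod 1447). The two roots are 325 and 1122.

325, 1122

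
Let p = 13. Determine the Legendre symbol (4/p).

Euler's criterion: (4/13) ≡ 4^6 (mod 13).
4^2 ≡ 3 (mod 13)
4^4 ≡ 9 (mod 13)
4^6 = 4^(4+2) ≡ 1 (mod 13).
Result is 1, so (4/13) = 1.

1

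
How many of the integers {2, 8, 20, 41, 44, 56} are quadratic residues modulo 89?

(2/89) = +1 → QR.
(8/89) = +1 → QR.
(20/89) = +1 → QR.
(41/89) = -1 → non-residue.
(44/89) = +1 → QR.
(56/89) = -1 → non-residue.
Total quadratic residues among the 6: 4.

4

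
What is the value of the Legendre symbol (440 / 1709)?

Pull out 2^3: since 1709 ≡ 5 (mod 8), (2/1709) = -1, so (2/1709)^3 = -1.
Reciprocity: 55 ≡ 3 and 1709 ≡ 1 (mod 4), so (55/1709) = +(1709/55).
Reduce top mod 55: now compute (4/55).
Pull out 2^2: since 55 ≡ 7 (mod 8), (2/55) = +1, so (2/55)^2 = +1.
Reached (1/55) = 1. Collecting the sign flips along the way, the symbol is -1.

-1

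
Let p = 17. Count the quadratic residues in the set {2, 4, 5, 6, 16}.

(2/17) = +1 → QR.
(4/17) = +1 → QR.
(5/17) = -1 → non-residue.
(6/17) = -1 → non-residue.
(16/17) = +1 → QR.
Total quadratic residues among the 5: 3.

3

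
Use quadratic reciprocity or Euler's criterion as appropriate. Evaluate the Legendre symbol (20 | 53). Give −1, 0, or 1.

-1

Euler's criterion: (20/53) ≡ 20^26 (mod 53).
20^2 ≡ 29 (mod 53)
20^4 ≡ 46 (mod 53)
20^8 ≡ 49 (mod 53)
20^16 ≡ 16 (mod 53)
20^26 = 20^(16+8+2) ≡ 52 (mod 53).
Result is 52 ≡ −1, so (20/53) = −1.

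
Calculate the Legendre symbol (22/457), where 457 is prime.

Euler's criterion: (22/457) ≡ 22^228 (mod 457).
22^2 ≡ 27 (mod 457)
22^4 ≡ 272 (mod 457)
22^8 ≡ 407 (mod 457)
22^16 ≡ 215 (mod 457)
22^32 ≡ 68 (mod 457)
22^64 ≡ 54 (mod 457)
22^128 ≡ 174 (mod 457)
22^228 = 22^(128+64+32+4) ≡ 456 (mod 457).
Result is 456 ≡ −1, so (22/457) = −1.

-1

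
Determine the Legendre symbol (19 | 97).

Euler's criterion: (19/97) ≡ 19^48 (mod 97).
19^2 ≡ 70 (mod 97)
19^4 ≡ 50 (mod 97)
19^8 ≡ 75 (mod 97)
19^16 ≡ 96 (mod 97)
19^32 ≡ 1 (mod 97)
19^48 = 19^(32+16) ≡ 96 (mod 97).
Result is 96 ≡ −1, so (19/97) = −1.

-1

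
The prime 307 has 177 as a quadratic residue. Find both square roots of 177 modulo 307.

22, 285

Since 307 ≡ 3 (mod 4), a square root of 177 is 177^((307+1)/4) = 177^77 mod 307.
Repeated squaring: 177^2≡15, 177^4≡225, 177^8≡277, 177^16≡286, 177^32≡134, 177^64≡150 (mod 307).
177^77 = 177^(64+8+4+1) ≡ 285 (mod 307).
Check: 285² = 81225 ≡ 177 (mod 307). The two roots are 22 and 285.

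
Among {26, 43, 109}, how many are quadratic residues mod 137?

(26/137) = -1 → non-residue.
(43/137) = -1 → non-residue.
(109/137) = +1 → QR.
Total quadratic residues among the 3: 1.

1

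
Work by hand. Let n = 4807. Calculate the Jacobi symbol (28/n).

1

Pull out 2^2: since 4807 ≡ 7 (mod 8), (2/4807) = +1, so (2/4807)^2 = +1.
Reciprocity: 7 ≡ 3 and 4807 ≡ 3 (mod 4), so (7/4807) = −(4807/7).
Reduce top mod 7: now compute (5/7).
Reciprocity: 5 ≡ 1 and 7 ≡ 3 (mod 4), so (5/7) = +(7/5).
Reduce top mod 5: now compute (2/5).
Pull out 2: since 5 ≡ 5 (mod 8), (2/5) = -1.
Reached (1/5) = 1. Collecting the sign flips along the way, the symbol is +1.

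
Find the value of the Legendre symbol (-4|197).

First reduce: -4 ≡ 193 (mod 197).
Reciprocity: 193 ≡ 1 and 197 ≡ 1 (mod 4), so (193/197) = +(197/193).
Reduce top mod 193: now compute (4/193).
Pull out 2^2: since 193 ≡ 1 (mod 8), (2/193) = +1, so (2/193)^2 = +1.
Reached (1/193) = 1. Collecting the sign flips along the way, the symbol is +1.

1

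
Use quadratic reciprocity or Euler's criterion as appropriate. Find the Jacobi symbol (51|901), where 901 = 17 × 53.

0

Reciprocity: 51 ≡ 3 and 901 ≡ 1 (mod 4), so (51/901) = +(901/51).
Reduce top mod 51: now compute (34/51).
Pull out 2: since 51 ≡ 3 (mod 8), (2/51) = -1.
Reciprocity: 17 ≡ 1 and 51 ≡ 3 (mod 4), so (17/51) = +(51/17).
Reduce top mod 17: now compute (0/17).
Top reduces to 0: gcd > 1, so the symbol is 0.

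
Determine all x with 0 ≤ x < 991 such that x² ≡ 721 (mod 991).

93, 898

Since 991 ≡ 3 (mod 4), a square root of 721 is 721^((991+1)/4) = 721^248 mod 991.
Repeated squaring: 721^2≡557, 721^4≡66, 721^8≡392, 721^16≡59, 721^32≡508, 721^64≡404, 721^128≡692 (mod 991).
721^248 = 721^(128+64+32+16+8) ≡ 898 (mod 991).
Check: 898² = 806404 ≡ 721 (mod 991). The two roots are 93 and 898.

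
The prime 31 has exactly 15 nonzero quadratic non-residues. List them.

Square k = 1,…,15 (k and 31−k give the same square):
1²=1, 2²=4, 3²=9, 4²=16, 5²=25, 6²≡5, 7²≡18, 8²≡2, 9²≡19, 10²≡7, 11²≡28, 12²≡20, 13²≡14, 14²≡10, 15²≡8 (mod 31).
The residues are {1, 2, 4, 5, 7, 8, 9, 10, 14, 16, 18, 19, 20, 25, 28}; the non-residues are the remaining 15 nonzero classes.

3 6 11 12 13 15 17 21 22 23 24 26 27 29 30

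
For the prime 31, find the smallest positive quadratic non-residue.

(2/31) = +1, so 2 is a residue.
(3/31) = −1, so 3 is the smallest positive non-residue mod 31.

3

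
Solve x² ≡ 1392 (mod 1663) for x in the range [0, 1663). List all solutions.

Since 1663 ≡ 3 (mod 4), a square root of 1392 is 1392^((1663+1)/4) = 1392^416 mod 1663.
Repeated squaring: 1392^2≡269, 1392^4≡852, 1392^8≡836, 1392^16≡436, 1392^32≡514, 1392^64≡1442, 1392^128≡614, 1392^256≡1158 (mod 1663).
1392^416 = 1392^(256+128+32) ≡ 951 (mod 1663).
Check: 951² = 904401 ≡ 1392 (mod 1663). The two roots are 712 and 951.

712, 951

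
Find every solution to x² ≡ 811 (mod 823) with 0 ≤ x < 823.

125, 698

Since 823 ≡ 3 (mod 4), a square root of 811 is 811^((823+1)/4) = 811^206 mod 823.
Repeated squaring: 811^2≡144, 811^4≡161, 811^8≡408, 811^16≡218, 811^32≡613, 811^64≡481, 811^128≡98 (mod 823).
811^206 = 811^(128+64+8+4+2) ≡ 698 (mod 823).
Check: 698² = 487204 ≡ 811 (mod 823). The two roots are 125 and 698.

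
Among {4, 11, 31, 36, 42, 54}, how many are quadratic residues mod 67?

(4/67) = +1 → QR.
(11/67) = -1 → non-residue.
(31/67) = -1 → non-residue.
(36/67) = +1 → QR.
(42/67) = -1 → non-residue.
(54/67) = +1 → QR.
Total quadratic residues among the 6: 3.

3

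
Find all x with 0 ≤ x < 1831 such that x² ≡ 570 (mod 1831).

Since 1831 ≡ 3 (mod 4), a square root of 570 is 570^((1831+1)/4) = 570^458 mod 1831.
Repeated squaring: 570^2≡813, 570^4≡1809, 570^8≡484, 570^16≡1719, 570^32≡1558, 570^64≡1289, 570^128≡804, 570^256≡73 (mod 1831).
570^458 = 570^(256+128+64+8+2) ≡ 49 (mod 1831).
Check: 49² = 2401 ≡ 570 (mod 1831). The two roots are 49 and 1782.

49, 1782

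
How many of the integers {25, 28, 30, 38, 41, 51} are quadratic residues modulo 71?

(25/71) = +1 → QR.
(28/71) = -1 → non-residue.
(30/71) = +1 → QR.
(38/71) = +1 → QR.
(41/71) = -1 → non-residue.
(51/71) = -1 → non-residue.
Total quadratic residues among the 6: 3.

3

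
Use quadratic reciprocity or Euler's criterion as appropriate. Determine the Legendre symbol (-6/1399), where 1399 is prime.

1

First reduce: -6 ≡ 1393 (mod 1399).
Reciprocity: 1393 ≡ 1 and 1399 ≡ 3 (mod 4), so (1393/1399) = +(1399/1393).
Reduce top mod 1393: now compute (6/1393).
Pull out 2: since 1393 ≡ 1 (mod 8), (2/1393) = +1.
Reciprocity: 3 ≡ 3 and 1393 ≡ 1 (mod 4), so (3/1393) = +(1393/3).
Reduce top mod 3: now compute (1/3).
Reached (1/3) = 1. Collecting the sign flips along the way, the symbol is +1.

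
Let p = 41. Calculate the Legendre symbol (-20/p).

1

Euler's criterion: (-20/41) ≡ 21^20 (mod 41).
21^2 ≡ 31 (mod 41)
21^4 ≡ 18 (mod 41)
21^8 ≡ 37 (mod 41)
21^16 ≡ 16 (mod 41)
21^20 = 21^(16+4) ≡ 1 (mod 41).
Result is 1, so (-20/41) = 1.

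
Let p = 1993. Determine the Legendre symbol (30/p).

Pull out 2: since 1993 ≡ 1 (mod 8), (2/1993) = +1.
Reciprocity: 15 ≡ 3 and 1993 ≡ 1 (mod 4), so (15/1993) = +(1993/15).
Reduce top mod 15: now compute (13/15).
Reciprocity: 13 ≡ 1 and 15 ≡ 3 (mod 4), so (13/15) = +(15/13).
Reduce top mod 13: now compute (2/13).
Pull out 2: since 13 ≡ 5 (mod 8), (2/13) = -1.
Reached (1/13) = 1. Collecting the sign flips along the way, the symbol is -1.

-1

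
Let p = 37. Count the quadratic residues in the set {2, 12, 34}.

(2/37) = -1 → non-residue.
(12/37) = +1 → QR.
(34/37) = +1 → QR.
Total quadratic residues among the 3: 2.

2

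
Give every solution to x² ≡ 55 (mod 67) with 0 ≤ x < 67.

Since 67 ≡ 3 (mod 4), a square root of 55 is 55^((67+1)/4) = 55^17 mod 67.
Repeated squaring: 55^2≡10, 55^4≡33, 55^8≡17, 55^16≡21 (mod 67).
55^17 = 55^(16+1) ≡ 16 (mod 67).
Check: 16² = 256 ≡ 55 (mod 67). The two roots are 16 and 51.

16, 51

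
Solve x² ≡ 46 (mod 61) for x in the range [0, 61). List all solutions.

30, 31

61 ≡ 1 (mod 4), so we find a root by search.
Trying successive values, 30² = 900 ≡ 46 (mod 61). The other root is 61 − 30 = 31.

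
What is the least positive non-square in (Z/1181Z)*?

2

(2/1181) = −1, so 2 is the smallest positive non-residue mod 1181.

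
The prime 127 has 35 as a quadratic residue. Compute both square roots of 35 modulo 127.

Since 127 ≡ 3 (mod 4), a square root of 35 is 35^((127+1)/4) = 35^32 mod 127.
Repeated squaring: 35^2≡82, 35^4≡120, 35^8≡49, 35^16≡115, 35^32≡17 (mod 127).
35^32 = 35^(32) ≡ 17 (mod 127).
Check: 17² = 289 ≡ 35 (mod 127). The two roots are 17 and 110.

17, 110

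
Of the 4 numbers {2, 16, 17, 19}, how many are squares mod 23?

2

(2/23) = +1 → QR.
(16/23) = +1 → QR.
(17/23) = -1 → non-residue.
(19/23) = -1 → non-residue.
Total quadratic residues among the 4: 2.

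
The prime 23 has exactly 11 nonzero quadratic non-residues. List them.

Square k = 1,…,11 (k and 23−k give the same square):
1²=1, 2²=4, 3²=9, 4²=16, 5²≡2, 6²≡13, 7²≡3, 8²≡18, 9²≡12, 10²≡8, 11²≡6 (mod 23).
The residues are {1, 2, 3, 4, 6, 8, 9, 12, 13, 16, 18}; the non-residues are the remaining 11 nonzero classes.

5,7,10,11,14,15,17,19,20,21,22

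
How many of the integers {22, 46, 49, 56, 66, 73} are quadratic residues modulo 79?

4

(22/79) = +1 → QR.
(46/79) = +1 → QR.
(49/79) = +1 → QR.
(56/79) = -1 → non-residue.
(66/79) = -1 → non-residue.
(73/79) = +1 → QR.
Total quadratic residues among the 6: 4.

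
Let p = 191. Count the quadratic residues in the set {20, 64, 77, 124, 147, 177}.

5

(20/191) = +1 → QR.
(64/191) = +1 → QR.
(77/191) = +1 → QR.
(124/191) = -1 → non-residue.
(147/191) = +1 → QR.
(177/191) = +1 → QR.
Total quadratic residues among the 6: 5.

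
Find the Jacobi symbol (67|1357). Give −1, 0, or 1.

1

Reciprocity: 67 ≡ 3 and 1357 ≡ 1 (mod 4), so (67/1357) = +(1357/67).
Reduce top mod 67: now compute (17/67).
Reciprocity: 17 ≡ 1 and 67 ≡ 3 (mod 4), so (17/67) = +(67/17).
Reduce top mod 17: now compute (16/17).
Pull out 2^4: since 17 ≡ 1 (mod 8), (2/17) = +1, so (2/17)^4 = +1.
Reached (1/17) = 1. Collecting the sign flips along the way, the symbol is +1.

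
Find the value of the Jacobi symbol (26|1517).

-1

Pull out 2: since 1517 ≡ 5 (mod 8), (2/1517) = -1.
Reciprocity: 13 ≡ 1 and 1517 ≡ 1 (mod 4), so (13/1517) = +(1517/13).
Reduce top mod 13: now compute (9/13).
Reciprocity: 9 ≡ 1 and 13 ≡ 1 (mod 4), so (9/13) = +(13/9).
Reduce top mod 9: now compute (4/9).
Pull out 2^2: since 9 ≡ 1 (mod 8), (2/9) = +1, so (2/9)^2 = +1.
Reached (1/9) = 1. Collecting the sign flips along the way, the symbol is -1.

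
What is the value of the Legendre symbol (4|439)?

1

Euler's criterion: (4/439) ≡ 4^219 (mod 439).
4^2 ≡ 16 (mod 439)
4^4 ≡ 256 (mod 439)
4^8 ≡ 125 (mod 439)
4^16 ≡ 260 (mod 439)
4^32 ≡ 433 (mod 439)
4^64 ≡ 36 (mod 439)
4^128 ≡ 418 (mod 439)
4^219 = 4^(128+64+16+8+2+1) ≡ 1 (mod 439).
Result is 1, so (4/439) = 1.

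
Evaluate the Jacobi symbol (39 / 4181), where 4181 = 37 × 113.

Reciprocity: 39 ≡ 3 and 4181 ≡ 1 (mod 4), so (39/4181) = +(4181/39).
Reduce top mod 39: now compute (8/39).
Pull out 2^3: since 39 ≡ 7 (mod 8), (2/39) = +1, so (2/39)^3 = +1.
Reached (1/39) = 1. Collecting the sign flips along the way, the symbol is +1.

1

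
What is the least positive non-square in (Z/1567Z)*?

3

(2/1567) = +1, so 2 is a residue.
(3/1567) = −1, so 3 is the smallest positive non-residue mod 1567.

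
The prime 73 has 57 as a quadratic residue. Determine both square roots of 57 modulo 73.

73 ≡ 1 (mod 4), so we find a root by search.
Trying successive values, 35² = 1225 ≡ 57 (mod 73). The other root is 73 − 35 = 38.

35, 38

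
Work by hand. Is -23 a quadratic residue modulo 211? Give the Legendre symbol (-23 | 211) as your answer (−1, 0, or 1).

Euler's criterion: (-23/211) ≡ 188^105 (mod 211).
188^2 ≡ 107 (mod 211)
188^4 ≡ 55 (mod 211)
188^8 ≡ 71 (mod 211)
188^16 ≡ 188 (mod 211)
188^32 ≡ 107 (mod 211)
188^64 ≡ 55 (mod 211)
188^105 = 188^(64+32+8+1) ≡ 1 (mod 211).
Result is 1, so (-23/211) = 1.

1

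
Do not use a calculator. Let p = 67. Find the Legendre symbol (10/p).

Euler's criterion: (10/67) ≡ 10^33 (mod 67).
10^2 ≡ 33 (mod 67)
10^4 ≡ 17 (mod 67)
10^8 ≡ 21 (mod 67)
10^16 ≡ 39 (mod 67)
10^32 ≡ 47 (mod 67)
10^33 = 10^(32+1) ≡ 1 (mod 67).
Result is 1, so (10/67) = 1.

1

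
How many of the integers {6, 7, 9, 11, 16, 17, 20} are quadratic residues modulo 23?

(6/23) = +1 → QR.
(7/23) = -1 → non-residue.
(9/23) = +1 → QR.
(11/23) = -1 → non-residue.
(16/23) = +1 → QR.
(17/23) = -1 → non-residue.
(20/23) = -1 → non-residue.
Total quadratic residues among the 7: 3.

3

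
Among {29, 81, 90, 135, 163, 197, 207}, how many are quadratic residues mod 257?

(29/257) = +1 → QR.
(81/257) = +1 → QR.
(90/257) = -1 → non-residue.
(135/257) = +1 → QR.
(163/257) = -1 → non-residue.
(197/257) = +1 → QR.
(207/257) = +1 → QR.
Total quadratic residues among the 7: 5.

5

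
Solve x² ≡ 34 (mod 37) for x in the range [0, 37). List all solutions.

16, 21

37 ≡ 1 (mod 4), so we find a root by search.
Trying successive values, 16² = 256 ≡ 34 (mod 37). The other root is 37 − 16 = 21.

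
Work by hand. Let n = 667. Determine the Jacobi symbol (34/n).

Pull out 2: since 667 ≡ 3 (mod 8), (2/667) = -1.
Reciprocity: 17 ≡ 1 and 667 ≡ 3 (mod 4), so (17/667) = +(667/17).
Reduce top mod 17: now compute (4/17).
Pull out 2^2: since 17 ≡ 1 (mod 8), (2/17) = +1, so (2/17)^2 = +1.
Reached (1/17) = 1. Collecting the sign flips along the way, the symbol is -1.

-1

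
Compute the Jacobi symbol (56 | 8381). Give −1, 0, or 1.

-1

Pull out 2^3: since 8381 ≡ 5 (mod 8), (2/8381) = -1, so (2/8381)^3 = -1.
Reciprocity: 7 ≡ 3 and 8381 ≡ 1 (mod 4), so (7/8381) = +(8381/7).
Reduce top mod 7: now compute (2/7).
Pull out 2: since 7 ≡ 7 (mod 8), (2/7) = +1.
Reached (1/7) = 1. Collecting the sign flips along the way, the symbol is -1.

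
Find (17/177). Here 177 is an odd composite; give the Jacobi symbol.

-1

Reciprocity: 17 ≡ 1 and 177 ≡ 1 (mod 4), so (17/177) = +(177/17).
Reduce top mod 17: now compute (7/17).
Reciprocity: 7 ≡ 3 and 17 ≡ 1 (mod 4), so (7/17) = +(17/7).
Reduce top mod 7: now compute (3/7).
Reciprocity: 3 ≡ 3 and 7 ≡ 3 (mod 4), so (3/7) = −(7/3).
Reduce top mod 3: now compute (1/3).
Reached (1/3) = 1. Collecting the sign flips along the way, the symbol is -1.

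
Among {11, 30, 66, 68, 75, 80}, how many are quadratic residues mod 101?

3

(11/101) = -1 → non-residue.
(30/101) = +1 → QR.
(66/101) = -1 → non-residue.
(68/101) = +1 → QR.
(75/101) = -1 → non-residue.
(80/101) = +1 → QR.
Total quadratic residues among the 6: 3.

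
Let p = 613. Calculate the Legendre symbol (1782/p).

First reduce: 1782 ≡ 556 (mod 613).
Pull out 2^2: since 613 ≡ 5 (mod 8), (2/613) = -1, so (2/613)^2 = +1.
Reciprocity: 139 ≡ 3 and 613 ≡ 1 (mod 4), so (139/613) = +(613/139).
Reduce top mod 139: now compute (57/139).
Reciprocity: 57 ≡ 1 and 139 ≡ 3 (mod 4), so (57/139) = +(139/57).
Reduce top mod 57: now compute (25/57).
Reciprocity: 25 ≡ 1 and 57 ≡ 1 (mod 4), so (25/57) = +(57/25).
Reduce top mod 25: now compute (7/25).
Reciprocity: 7 ≡ 3 and 25 ≡ 1 (mod 4), so (7/25) = +(25/7).
Reduce top mod 7: now compute (4/7).
Pull out 2^2: since 7 ≡ 7 (mod 8), (2/7) = +1, so (2/7)^2 = +1.
Reached (1/7) = 1. Collecting the sign flips along the way, the symbol is +1.

1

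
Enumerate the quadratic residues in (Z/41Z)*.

Square k = 1,…,20 (k and 41−k give the same square):
1²=1, 2²=4, 3²=9, 4²=16, 5²=25, 6²=36, 7²≡8, 8²≡23, 9²≡40, 10²≡18, 11²≡39, 12²≡21, 13²≡5, 14²≡32, 15²≡20, 16²≡10, 17²≡2, 18²≡37, 19²≡33, 20²≡31 (mod 41).
So the quadratic residues mod 41 are {1, 2, 4, 5, 8, 9, 10, 16, 18, 20, 21, 23, 25, 31, 32, 33, 36, 37, 39, 40}.

1,2,4,5,8,9,10,16,18,20,21,23,25,31,32,33,36,37,39,40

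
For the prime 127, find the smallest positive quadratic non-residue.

(2/127) = +1, so 2 is a residue.
(3/127) = −1, so 3 is the smallest positive non-residue mod 127.

3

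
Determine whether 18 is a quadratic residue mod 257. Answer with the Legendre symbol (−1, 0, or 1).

Euler's criterion: (18/257) ≡ 18^128 (mod 257).
18^2 ≡ 67 (mod 257)
18^4 ≡ 120 (mod 257)
18^8 ≡ 8 (mod 257)
18^16 ≡ 64 (mod 257)
18^32 ≡ 241 (mod 257)
18^64 ≡ 256 (mod 257)
18^128 ≡ 1 (mod 257)
18^128 = 18^(128) ≡ 1 (mod 257).
Result is 1, so (18/257) = 1.

1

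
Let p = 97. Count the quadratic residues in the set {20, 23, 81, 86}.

2

(20/97) = -1 → non-residue.
(23/97) = -1 → non-residue.
(81/97) = +1 → QR.
(86/97) = +1 → QR.
Total quadratic residues among the 4: 2.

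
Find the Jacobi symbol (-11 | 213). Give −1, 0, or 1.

First reduce: -11 ≡ 202 (mod 213).
Pull out 2: since 213 ≡ 5 (mod 8), (2/213) = -1.
Reciprocity: 101 ≡ 1 and 213 ≡ 1 (mod 4), so (101/213) = +(213/101).
Reduce top mod 101: now compute (11/101).
Reciprocity: 11 ≡ 3 and 101 ≡ 1 (mod 4), so (11/101) = +(101/11).
Reduce top mod 11: now compute (2/11).
Pull out 2: since 11 ≡ 3 (mod 8), (2/11) = -1.
Reached (1/11) = 1. Collecting the sign flips along the way, the symbol is +1.

1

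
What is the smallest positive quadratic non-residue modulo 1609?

(2/1609) = +1, so 2 is a residue.
(3/1609) = +1, so 3 is a residue.
(4/1609) = +1, so 4 is a residue.
(5/1609) = +1, so 5 is a residue.
(6/1609) = +1, so 6 is a residue.
(7/1609) = −1, so 7 is the smallest positive non-residue mod 1609.

7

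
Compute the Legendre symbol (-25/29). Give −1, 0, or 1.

1

Euler's criterion: (-25/29) ≡ 4^14 (mod 29).
4^2 ≡ 16 (mod 29)
4^4 ≡ 24 (mod 29)
4^8 ≡ 25 (mod 29)
4^14 = 4^(8+4+2) ≡ 1 (mod 29).
Result is 1, so (-25/29) = 1.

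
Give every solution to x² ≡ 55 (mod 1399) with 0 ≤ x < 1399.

205, 1194

Since 1399 ≡ 3 (mod 4), a square root of 55 is 55^((1399+1)/4) = 55^350 mod 1399.
Repeated squaring: 55^2≡227, 55^4≡1165, 55^8≡195, 55^16≡252, 55^32≡549, 55^64≡616, 55^128≡327, 55^256≡605 (mod 1399).
55^350 = 55^(256+64+16+8+4+2) ≡ 205 (mod 1399).
Check: 205² = 42025 ≡ 55 (mod 1399). The two roots are 205 and 1194.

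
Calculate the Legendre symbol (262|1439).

Pull out 2: since 1439 ≡ 7 (mod 8), (2/1439) = +1.
Reciprocity: 131 ≡ 3 and 1439 ≡ 3 (mod 4), so (131/1439) = −(1439/131).
Reduce top mod 131: now compute (129/131).
Reciprocity: 129 ≡ 1 and 131 ≡ 3 (mod 4), so (129/131) = +(131/129).
Reduce top mod 129: now compute (2/129).
Pull out 2: since 129 ≡ 1 (mod 8), (2/129) = +1.
Reached (1/129) = 1. Collecting the sign flips along the way, the symbol is -1.

-1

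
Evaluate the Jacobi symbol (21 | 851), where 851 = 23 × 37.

-1

Reciprocity: 21 ≡ 1 and 851 ≡ 3 (mod 4), so (21/851) = +(851/21).
Reduce top mod 21: now compute (11/21).
Reciprocity: 11 ≡ 3 and 21 ≡ 1 (mod 4), so (11/21) = +(21/11).
Reduce top mod 11: now compute (10/11).
Pull out 2: since 11 ≡ 3 (mod 8), (2/11) = -1.
Reciprocity: 5 ≡ 1 and 11 ≡ 3 (mod 4), so (5/11) = +(11/5).
Reduce top mod 5: now compute (1/5).
Reached (1/5) = 1. Collecting the sign flips along the way, the symbol is -1.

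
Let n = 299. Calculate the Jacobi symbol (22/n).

Pull out 2: since 299 ≡ 3 (mod 8), (2/299) = -1.
Reciprocity: 11 ≡ 3 and 299 ≡ 3 (mod 4), so (11/299) = −(299/11).
Reduce top mod 11: now compute (2/11).
Pull out 2: since 11 ≡ 3 (mod 8), (2/11) = -1.
Reached (1/11) = 1. Collecting the sign flips along the way, the symbol is -1.

-1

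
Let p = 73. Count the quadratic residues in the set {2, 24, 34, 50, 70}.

(2/73) = +1 → QR.
(24/73) = +1 → QR.
(34/73) = -1 → non-residue.
(50/73) = +1 → QR.
(70/73) = +1 → QR.
Total quadratic residues among the 5: 4.

4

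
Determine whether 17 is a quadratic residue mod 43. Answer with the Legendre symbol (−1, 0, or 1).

Euler's criterion: (17/43) ≡ 17^21 (mod 43).
17^2 ≡ 31 (mod 43)
17^4 ≡ 15 (mod 43)
17^8 ≡ 10 (mod 43)
17^16 ≡ 14 (mod 43)
17^21 = 17^(16+4+1) ≡ 1 (mod 43).
Result is 1, so (17/43) = 1.

1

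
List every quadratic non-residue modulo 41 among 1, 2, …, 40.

3 6 7 11 12 13 14 15 17 19 22 24 26 27 28 29 30 34 35 38

Square k = 1,…,20 (k and 41−k give the same square):
1²=1, 2²=4, 3²=9, 4²=16, 5²=25, 6²=36, 7²≡8, 8²≡23, 9²≡40, 10²≡18, 11²≡39, 12²≡21, 13²≡5, 14²≡32, 15²≡20, 16²≡10, 17²≡2, 18²≡37, 19²≡33, 20²≡31 (mod 41).
The residues are {1, 2, 4, 5, 8, 9, 10, 16, 18, 20, 21, 23, 25, 31, 32, 33, 36, 37, 39, 40}; the non-residues are the remaining 20 nonzero classes.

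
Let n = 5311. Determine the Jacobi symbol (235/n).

0

Reciprocity: 235 ≡ 3 and 5311 ≡ 3 (mod 4), so (235/5311) = −(5311/235).
Reduce top mod 235: now compute (141/235).
Reciprocity: 141 ≡ 1 and 235 ≡ 3 (mod 4), so (141/235) = +(235/141).
Reduce top mod 141: now compute (94/141).
Pull out 2: since 141 ≡ 5 (mod 8), (2/141) = -1.
Reciprocity: 47 ≡ 3 and 141 ≡ 1 (mod 4), so (47/141) = +(141/47).
Reduce top mod 47: now compute (0/47).
Top reduces to 0: gcd > 1, so the symbol is 0.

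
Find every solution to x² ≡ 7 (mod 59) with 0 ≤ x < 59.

Since 59 ≡ 3 (mod 4), a square root of 7 is 7^((59+1)/4) = 7^15 mod 59.
Repeated squaring: 7^2≡49, 7^4≡41, 7^8≡29 (mod 59).
7^15 = 7^(8+4+2+1) ≡ 19 (mod 59).
Check: 19² = 361 ≡ 7 (mod 59). The two roots are 19 and 40.

19, 40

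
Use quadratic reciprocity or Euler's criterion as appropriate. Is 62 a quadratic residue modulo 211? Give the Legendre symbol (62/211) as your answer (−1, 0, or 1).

1

Pull out 2: since 211 ≡ 3 (mod 8), (2/211) = -1.
Reciprocity: 31 ≡ 3 and 211 ≡ 3 (mod 4), so (31/211) = −(211/31).
Reduce top mod 31: now compute (25/31).
Reciprocity: 25 ≡ 1 and 31 ≡ 3 (mod 4), so (25/31) = +(31/25).
Reduce top mod 25: now compute (6/25).
Pull out 2: since 25 ≡ 1 (mod 8), (2/25) = +1.
Reciprocity: 3 ≡ 3 and 25 ≡ 1 (mod 4), so (3/25) = +(25/3).
Reduce top mod 3: now compute (1/3).
Reached (1/3) = 1. Collecting the sign flips along the way, the symbol is +1.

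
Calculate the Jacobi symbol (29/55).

Reciprocity: 29 ≡ 1 and 55 ≡ 3 (mod 4), so (29/55) = +(55/29).
Reduce top mod 29: now compute (26/29).
Pull out 2: since 29 ≡ 5 (mod 8), (2/29) = -1.
Reciprocity: 13 ≡ 1 and 29 ≡ 1 (mod 4), so (13/29) = +(29/13).
Reduce top mod 13: now compute (3/13).
Reciprocity: 3 ≡ 3 and 13 ≡ 1 (mod 4), so (3/13) = +(13/3).
Reduce top mod 3: now compute (1/3).
Reached (1/3) = 1. Collecting the sign flips along the way, the symbol is -1.

-1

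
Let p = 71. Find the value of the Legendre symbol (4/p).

1

Pull out 2^2: since 71 ≡ 7 (mod 8), (2/71) = +1, so (2/71)^2 = +1.
Reached (1/71) = 1. Collecting the sign flips along the way, the symbol is +1.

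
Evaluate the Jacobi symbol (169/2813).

1

Reciprocity: 169 ≡ 1 and 2813 ≡ 1 (mod 4), so (169/2813) = +(2813/169).
Reduce top mod 169: now compute (109/169).
Reciprocity: 109 ≡ 1 and 169 ≡ 1 (mod 4), so (109/169) = +(169/109).
Reduce top mod 109: now compute (60/109).
Pull out 2^2: since 109 ≡ 5 (mod 8), (2/109) = -1, so (2/109)^2 = +1.
Reciprocity: 15 ≡ 3 and 109 ≡ 1 (mod 4), so (15/109) = +(109/15).
Reduce top mod 15: now compute (4/15).
Pull out 2^2: since 15 ≡ 7 (mod 8), (2/15) = +1, so (2/15)^2 = +1.
Reached (1/15) = 1. Collecting the sign flips along the way, the symbol is +1.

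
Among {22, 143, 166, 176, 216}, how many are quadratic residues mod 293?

3

(22/293) = +1 → QR.
(143/293) = +1 → QR.
(166/293) = -1 → non-residue.
(176/293) = -1 → non-residue.
(216/293) = +1 → QR.
Total quadratic residues among the 5: 3.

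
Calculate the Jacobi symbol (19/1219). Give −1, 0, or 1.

Reciprocity: 19 ≡ 3 and 1219 ≡ 3 (mod 4), so (19/1219) = −(1219/19).
Reduce top mod 19: now compute (3/19).
Reciprocity: 3 ≡ 3 and 19 ≡ 3 (mod 4), so (3/19) = −(19/3).
Reduce top mod 3: now compute (1/3).
Reached (1/3) = 1. Collecting the sign flips along the way, the symbol is +1.

1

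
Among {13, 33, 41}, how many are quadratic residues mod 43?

2

(13/43) = +1 → QR.
(33/43) = -1 → non-residue.
(41/43) = +1 → QR.
Total quadratic residues among the 3: 2.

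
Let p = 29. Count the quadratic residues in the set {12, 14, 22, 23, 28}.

(12/29) = -1 → non-residue.
(14/29) = -1 → non-residue.
(22/29) = +1 → QR.
(23/29) = +1 → QR.
(28/29) = +1 → QR.
Total quadratic residues among the 5: 3.

3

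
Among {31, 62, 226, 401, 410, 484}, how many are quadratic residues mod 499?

5

(31/499) = +1 → QR.
(62/499) = -1 → non-residue.
(226/499) = +1 → QR.
(401/499) = +1 → QR.
(410/499) = +1 → QR.
(484/499) = +1 → QR.
Total quadratic residues among the 6: 5.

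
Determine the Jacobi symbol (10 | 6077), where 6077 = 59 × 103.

Pull out 2: since 6077 ≡ 5 (mod 8), (2/6077) = -1.
Reciprocity: 5 ≡ 1 and 6077 ≡ 1 (mod 4), so (5/6077) = +(6077/5).
Reduce top mod 5: now compute (2/5).
Pull out 2: since 5 ≡ 5 (mod 8), (2/5) = -1.
Reached (1/5) = 1. Collecting the sign flips along the way, the symbol is +1.

1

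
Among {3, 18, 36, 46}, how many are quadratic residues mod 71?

3

(3/71) = +1 → QR.
(18/71) = +1 → QR.
(36/71) = +1 → QR.
(46/71) = -1 → non-residue.
Total quadratic residues among the 4: 3.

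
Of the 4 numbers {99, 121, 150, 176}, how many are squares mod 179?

(99/179) = -1 → non-residue.
(121/179) = +1 → QR.
(150/179) = -1 → non-residue.
(176/179) = -1 → non-residue.
Total quadratic residues among the 4: 1.

1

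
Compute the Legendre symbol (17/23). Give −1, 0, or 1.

Reciprocity: 17 ≡ 1 and 23 ≡ 3 (mod 4), so (17/23) = +(23/17).
Reduce top mod 17: now compute (6/17).
Pull out 2: since 17 ≡ 1 (mod 8), (2/17) = +1.
Reciprocity: 3 ≡ 3 and 17 ≡ 1 (mod 4), so (3/17) = +(17/3).
Reduce top mod 3: now compute (2/3).
Pull out 2: since 3 ≡ 3 (mod 8), (2/3) = -1.
Reached (1/3) = 1. Collecting the sign flips along the way, the symbol is -1.

-1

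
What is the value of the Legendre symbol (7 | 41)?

-1

Euler's criterion: (7/41) ≡ 7^20 (mod 41).
7^2 ≡ 8 (mod 41)
7^4 ≡ 23 (mod 41)
7^8 ≡ 37 (mod 41)
7^16 ≡ 16 (mod 41)
7^20 = 7^(16+4) ≡ 40 (mod 41).
Result is 40 ≡ −1, so (7/41) = −1.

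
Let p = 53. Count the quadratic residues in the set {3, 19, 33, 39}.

0

(3/53) = -1 → non-residue.
(19/53) = -1 → non-residue.
(33/53) = -1 → non-residue.
(39/53) = -1 → non-residue.
Total quadratic residues among the 4: 0.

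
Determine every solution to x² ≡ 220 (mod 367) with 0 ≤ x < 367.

Since 367 ≡ 3 (mod 4), a square root of 220 is 220^((367+1)/4) = 220^92 mod 367.
Repeated squaring: 220^2≡323, 220^4≡101, 220^8≡292, 220^16≡120, 220^32≡87, 220^64≡229 (mod 367).
220^92 = 220^(64+16+8+4) ≡ 299 (mod 367).
Check: 299² = 89401 ≡ 220 (mod 367). The two roots are 68 and 299.

68, 299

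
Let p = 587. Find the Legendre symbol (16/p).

Pull out 2^4: since 587 ≡ 3 (mod 8), (2/587) = -1, so (2/587)^4 = +1.
Reached (1/587) = 1. Collecting the sign flips along the way, the symbol is +1.

1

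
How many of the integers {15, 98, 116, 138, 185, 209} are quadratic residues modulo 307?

2

(15/307) = +1 → QR.
(98/307) = -1 → non-residue.
(116/307) = -1 → non-residue.
(138/307) = -1 → non-residue.
(185/307) = -1 → non-residue.
(209/307) = +1 → QR.
Total quadratic residues among the 6: 2.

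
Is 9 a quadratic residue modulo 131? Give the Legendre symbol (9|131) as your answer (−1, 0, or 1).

Reciprocity: 9 ≡ 1 and 131 ≡ 3 (mod 4), so (9/131) = +(131/9).
Reduce top mod 9: now compute (5/9).
Reciprocity: 5 ≡ 1 and 9 ≡ 1 (mod 4), so (5/9) = +(9/5).
Reduce top mod 5: now compute (4/5).
Pull out 2^2: since 5 ≡ 5 (mod 8), (2/5) = -1, so (2/5)^2 = +1.
Reached (1/5) = 1. Collecting the sign flips along the way, the symbol is +1.

1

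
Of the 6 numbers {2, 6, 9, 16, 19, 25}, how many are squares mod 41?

4

(2/41) = +1 → QR.
(6/41) = -1 → non-residue.
(9/41) = +1 → QR.
(16/41) = +1 → QR.
(19/41) = -1 → non-residue.
(25/41) = +1 → QR.
Total quadratic residues among the 6: 4.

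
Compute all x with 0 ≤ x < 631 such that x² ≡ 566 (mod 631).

61, 570

Since 631 ≡ 3 (mod 4), a square root of 566 is 566^((631+1)/4) = 566^158 mod 631.
Repeated squaring: 566^2≡439, 566^4≡266, 566^8≡84, 566^16≡115, 566^32≡605, 566^64≡45, 566^128≡132 (mod 631).
566^158 = 566^(128+16+8+4+2) ≡ 570 (mod 631).
Check: 570² = 324900 ≡ 566 (mod 631). The two roots are 61 and 570.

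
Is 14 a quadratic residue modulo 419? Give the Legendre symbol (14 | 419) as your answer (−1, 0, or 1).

-1

Pull out 2: since 419 ≡ 3 (mod 8), (2/419) = -1.
Reciprocity: 7 ≡ 3 and 419 ≡ 3 (mod 4), so (7/419) = −(419/7).
Reduce top mod 7: now compute (6/7).
Pull out 2: since 7 ≡ 7 (mod 8), (2/7) = +1.
Reciprocity: 3 ≡ 3 and 7 ≡ 3 (mod 4), so (3/7) = −(7/3).
Reduce top mod 3: now compute (1/3).
Reached (1/3) = 1. Collecting the sign flips along the way, the symbol is -1.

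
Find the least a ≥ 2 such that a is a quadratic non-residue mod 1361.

(2/1361) = +1, so 2 is a residue.
(3/1361) = −1, so 3 is the smallest positive non-residue mod 1361.

3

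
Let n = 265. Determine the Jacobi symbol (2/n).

1

Pull out 2: since 265 ≡ 1 (mod 8), (2/265) = +1.
Reached (1/265) = 1. Collecting the sign flips along the way, the symbol is +1.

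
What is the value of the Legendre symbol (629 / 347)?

1

First reduce: 629 ≡ 282 (mod 347).
Pull out 2: since 347 ≡ 3 (mod 8), (2/347) = -1.
Reciprocity: 141 ≡ 1 and 347 ≡ 3 (mod 4), so (141/347) = +(347/141).
Reduce top mod 141: now compute (65/141).
Reciprocity: 65 ≡ 1 and 141 ≡ 1 (mod 4), so (65/141) = +(141/65).
Reduce top mod 65: now compute (11/65).
Reciprocity: 11 ≡ 3 and 65 ≡ 1 (mod 4), so (11/65) = +(65/11).
Reduce top mod 11: now compute (10/11).
Pull out 2: since 11 ≡ 3 (mod 8), (2/11) = -1.
Reciprocity: 5 ≡ 1 and 11 ≡ 3 (mod 4), so (5/11) = +(11/5).
Reduce top mod 5: now compute (1/5).
Reached (1/5) = 1. Collecting the sign flips along the way, the symbol is +1.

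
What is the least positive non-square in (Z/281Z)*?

3

(2/281) = +1, so 2 is a residue.
(3/281) = −1, so 3 is the smallest positive non-residue mod 281.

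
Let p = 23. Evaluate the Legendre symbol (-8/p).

First reduce: -8 ≡ 15 (mod 23).
Reciprocity: 15 ≡ 3 and 23 ≡ 3 (mod 4), so (15/23) = −(23/15).
Reduce top mod 15: now compute (8/15).
Pull out 2^3: since 15 ≡ 7 (mod 8), (2/15) = +1, so (2/15)^3 = +1.
Reached (1/15) = 1. Collecting the sign flips along the way, the symbol is -1.

-1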